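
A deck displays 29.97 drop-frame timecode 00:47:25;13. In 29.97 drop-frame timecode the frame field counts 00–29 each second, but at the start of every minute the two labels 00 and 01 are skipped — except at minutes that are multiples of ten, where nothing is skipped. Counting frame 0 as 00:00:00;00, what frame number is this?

As if non-drop at 30 labels/s: (0 × 3600 + 47 × 60 + 25) × 30 + 13 = 85363.
Minute boundaries passed: 47; those not divisible by 10: 47 − 4 = 43; dropped labels = 2 × 43 = 86.
Actual frame index = 85363 − 86 = 85277.

85277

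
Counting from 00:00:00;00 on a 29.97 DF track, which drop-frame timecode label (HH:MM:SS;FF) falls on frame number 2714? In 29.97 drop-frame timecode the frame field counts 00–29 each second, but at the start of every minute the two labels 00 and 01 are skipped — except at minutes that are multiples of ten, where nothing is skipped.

Each 10-minute DF block holds 10 × 60 × 30 − 9 × 2 = 17982 frames. 2714 ÷ 17982 → 0 full blocks, remainder 2714.
Within the partial block the first minute is 1800 frames and each further minute 1798, so 1 further minute boundary passed. Total skipped labels = 18 × 0 + 2 × 1 = 2.
Non-drop label index = 2714 + 2 = 2716; at 30 labels/s that is 00:01:30:16, i.e. DF 00:01:30;16.

00:01:30;16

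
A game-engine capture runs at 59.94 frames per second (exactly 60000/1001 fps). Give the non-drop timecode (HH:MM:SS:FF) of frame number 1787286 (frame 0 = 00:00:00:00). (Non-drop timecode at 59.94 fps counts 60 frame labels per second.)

08:16:28:06

1787286 ÷ 60 = 29788 full seconds, remainder 6 frames.
29788 s = 8 h 16 min 28 s.
Timecode: 08:16:28:06.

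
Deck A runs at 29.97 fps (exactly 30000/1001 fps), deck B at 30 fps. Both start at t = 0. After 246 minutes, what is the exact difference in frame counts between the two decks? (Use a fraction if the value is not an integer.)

246 min = 14760 s.
A emits 30000/1001 × 14760 = 442800000/1001 frames; B emits 30 × 14760 = 442800.
Difference = 442800/1001 frames (≈ 442.3576); B is ahead of A.

442800/1001 frames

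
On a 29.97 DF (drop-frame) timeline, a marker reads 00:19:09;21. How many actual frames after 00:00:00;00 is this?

As if non-drop at 30 labels/s: (0 × 3600 + 19 × 60 + 9) × 30 + 21 = 34491.
Minute boundaries passed: 19; those not divisible by 10: 19 − 1 = 18; dropped labels = 2 × 18 = 36.
Actual frame index = 34491 − 36 = 34455.

34455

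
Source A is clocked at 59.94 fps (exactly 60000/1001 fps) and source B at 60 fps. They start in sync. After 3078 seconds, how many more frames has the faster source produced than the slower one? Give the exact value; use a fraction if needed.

A emits 60000/1001 × 3078 = 184680000/1001 frames; B emits 60 × 3078 = 184680.
Difference = 184680/1001 frames (≈ 184.4955); B is ahead of A.

184680/1001 frames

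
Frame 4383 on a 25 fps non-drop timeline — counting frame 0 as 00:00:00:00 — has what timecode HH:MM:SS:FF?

4383 ÷ 25 = 175 full seconds, remainder 8 frames.
175 s = 0 h 2 min 55 s.
Timecode: 00:02:55:08.

00:02:55:08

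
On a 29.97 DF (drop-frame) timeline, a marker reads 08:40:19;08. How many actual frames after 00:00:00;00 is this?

935642

As if non-drop at 30 labels/s: (8 × 3600 + 40 × 60 + 19) × 30 + 8 = 936578.
Minute boundaries passed: 520; those not divisible by 10: 520 − 52 = 468; dropped labels = 2 × 468 = 936.
Actual frame index = 936578 − 936 = 935642.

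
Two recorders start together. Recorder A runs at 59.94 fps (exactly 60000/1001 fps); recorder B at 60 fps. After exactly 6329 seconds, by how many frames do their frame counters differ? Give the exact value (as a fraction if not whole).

379740/1001 frames

A emits 60000/1001 × 6329 = 379740000/1001 frames; B emits 60 × 6329 = 379740.
Difference = 379740/1001 frames (≈ 379.3606); B is ahead of A.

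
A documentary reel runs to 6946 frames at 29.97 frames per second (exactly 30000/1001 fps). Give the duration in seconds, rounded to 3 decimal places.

Running time = 6946 × 1001/30000 = 3476473/15000 s ≈ 231.765 s.

231.765 seconds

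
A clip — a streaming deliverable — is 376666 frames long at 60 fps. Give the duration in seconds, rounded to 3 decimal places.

Running time = 376666 × 1/60 = 188333/30 s ≈ 6277.767 s.

6277.767 seconds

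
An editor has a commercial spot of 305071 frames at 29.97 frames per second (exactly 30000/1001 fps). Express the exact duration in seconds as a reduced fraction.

305376071/30000 seconds

Running time = 305071 ÷ (30000/1001) = 305071 × 1001/30000 = 305376071/30000 s.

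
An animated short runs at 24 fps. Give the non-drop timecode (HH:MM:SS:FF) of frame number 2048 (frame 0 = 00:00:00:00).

2048 ÷ 24 = 85 full seconds, remainder 8 frames.
85 s = 0 h 1 min 25 s.
Timecode: 00:01:25:08.

00:01:25:08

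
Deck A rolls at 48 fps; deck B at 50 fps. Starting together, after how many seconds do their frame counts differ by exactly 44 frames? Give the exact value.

The gap grows by |50 − 48| = 2 frames per second.
Time for a 44-frame gap: 44 ÷ (2) = 22 s.

22 seconds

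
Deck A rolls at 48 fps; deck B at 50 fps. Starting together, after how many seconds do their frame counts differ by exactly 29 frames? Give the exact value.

14.5 seconds

The gap grows by |50 − 48| = 2 frames per second.
Time for a 29-frame gap: 29 ÷ (2) = 14.5 s.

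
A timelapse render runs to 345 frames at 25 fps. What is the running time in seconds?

Running time = 345 / (25) = 13.8 s.

13.8 seconds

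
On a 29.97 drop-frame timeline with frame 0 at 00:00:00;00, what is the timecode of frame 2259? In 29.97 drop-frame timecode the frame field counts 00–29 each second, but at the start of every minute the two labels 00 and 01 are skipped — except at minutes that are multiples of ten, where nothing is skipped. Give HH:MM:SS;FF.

00:01:15;11

Each 10-minute DF block holds 10 × 60 × 30 − 9 × 2 = 17982 frames. 2259 ÷ 17982 → 0 full blocks, remainder 2259.
Within the partial block the first minute is 1800 frames and each further minute 1798, so 1 further minute boundary passed. Total skipped labels = 18 × 0 + 2 × 1 = 2.
Non-drop label index = 2259 + 2 = 2261; at 30 labels/s that is 00:01:15:11, i.e. DF 00:01:15;11.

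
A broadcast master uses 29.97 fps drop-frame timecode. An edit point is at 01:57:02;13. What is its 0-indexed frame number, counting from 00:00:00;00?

As if non-drop at 30 labels/s: (1 × 3600 + 57 × 60 + 2) × 30 + 13 = 210673.
Minute boundaries passed: 117; those not divisible by 10: 117 − 11 = 106; dropped labels = 2 × 106 = 212.
Actual frame index = 210673 − 212 = 210461.

210461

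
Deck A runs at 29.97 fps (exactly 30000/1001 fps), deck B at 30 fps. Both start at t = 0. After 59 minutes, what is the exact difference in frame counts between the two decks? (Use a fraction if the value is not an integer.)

59 min = 3540 s.
A emits 30000/1001 × 3540 = 106200000/1001 frames; B emits 30 × 3540 = 106200.
Difference = 106200/1001 frames (≈ 106.0939); B is ahead of A.

106200/1001 frames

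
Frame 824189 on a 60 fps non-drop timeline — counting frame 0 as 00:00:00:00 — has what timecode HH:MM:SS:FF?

824189 ÷ 60 = 13736 full seconds, remainder 29 frames.
13736 s = 3 h 48 min 56 s.
Timecode: 03:48:56:29.

03:48:56:29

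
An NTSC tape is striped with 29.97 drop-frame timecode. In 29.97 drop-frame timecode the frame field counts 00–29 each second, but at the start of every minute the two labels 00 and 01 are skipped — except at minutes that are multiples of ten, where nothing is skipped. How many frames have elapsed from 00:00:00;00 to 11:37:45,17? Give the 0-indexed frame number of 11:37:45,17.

1254711

Complete 10-minute blocks: 69, each 17982 frames → 1240758.
Remaining 7 whole minutes in the current block: 1800 + 6 × 1798 = 12588 frames.
Within the current minute: 45 × 30 + 17 − 2 = 1365 (labels ;00/;01 skipped at this minute). Total = 1240758 + 12588 + 1365 = 1254711.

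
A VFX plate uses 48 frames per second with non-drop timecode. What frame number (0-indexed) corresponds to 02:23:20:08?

frame 412808

Total seconds to the label: (2 × 3600 + 23 × 60 + 20) = 8600.
Frame index = 8600 × 48 + 8 = 412808.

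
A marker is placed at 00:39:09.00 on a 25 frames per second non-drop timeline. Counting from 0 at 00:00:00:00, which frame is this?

Total seconds to the label: (0 × 3600 + 39 × 60 + 9) = 2349.
Frame index = 2349 × 25 + 0 = 58725.

58725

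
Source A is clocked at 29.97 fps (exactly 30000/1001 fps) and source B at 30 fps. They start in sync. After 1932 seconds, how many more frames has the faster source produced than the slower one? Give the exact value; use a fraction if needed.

A emits 30000/1001 × 1932 = 8280000/143 frames; B emits 30 × 1932 = 57960.
Difference = 8280/143 frames (≈ 57.9021); B is ahead of A.

8280/143 frames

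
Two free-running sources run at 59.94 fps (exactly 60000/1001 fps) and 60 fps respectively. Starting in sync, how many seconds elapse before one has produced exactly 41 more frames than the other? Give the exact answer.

The gap grows by |60 − 60000/1001| = 60/1001 frames per second.
Time for a 41-frame gap: 41 ÷ (60/1001) = 41041/60 s.

41041/60 seconds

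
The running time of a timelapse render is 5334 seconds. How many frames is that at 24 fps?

Frames = 5334 × 24 = 128016.

128016 frames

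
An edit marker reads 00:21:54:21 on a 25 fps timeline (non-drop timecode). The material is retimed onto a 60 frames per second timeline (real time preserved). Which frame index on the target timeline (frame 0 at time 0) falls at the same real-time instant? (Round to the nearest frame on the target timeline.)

frame 78890

Source frame index: (0×3600 + 21×60 + 54) × 25 + 21 = 32871.
Real time: 32871 / (25) = 32871/25 s.
Target frame: (32871/25) × (60) = 394452/5 ≈ 78890.400 → 78890.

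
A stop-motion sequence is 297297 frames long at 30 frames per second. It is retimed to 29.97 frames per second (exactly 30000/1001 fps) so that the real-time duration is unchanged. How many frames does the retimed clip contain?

297000 frames

Target frames = source frames × (target rate / source rate) = 297297 × (30000/1001)/(30) = 297297 × 1000/1001 = 297000.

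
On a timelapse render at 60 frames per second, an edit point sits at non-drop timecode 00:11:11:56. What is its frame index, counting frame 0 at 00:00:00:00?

Total seconds to the label: (0 × 3600 + 11 × 60 + 11) = 671.
Frame index = 671 × 60 + 56 = 40316.

frame 40316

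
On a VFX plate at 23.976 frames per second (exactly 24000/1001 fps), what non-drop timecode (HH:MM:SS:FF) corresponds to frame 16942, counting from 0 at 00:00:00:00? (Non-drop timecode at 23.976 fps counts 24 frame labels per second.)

00:11:45:22

16942 ÷ 24 = 705 full seconds, remainder 22 frames.
705 s = 0 h 11 min 45 s.
Timecode: 00:11:45:22.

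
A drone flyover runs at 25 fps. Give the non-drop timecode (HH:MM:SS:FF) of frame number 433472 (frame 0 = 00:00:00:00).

433472 ÷ 25 = 17338 full seconds, remainder 22 frames.
17338 s = 4 h 48 min 58 s.
Timecode: 04:48:58:22.

04:48:58:22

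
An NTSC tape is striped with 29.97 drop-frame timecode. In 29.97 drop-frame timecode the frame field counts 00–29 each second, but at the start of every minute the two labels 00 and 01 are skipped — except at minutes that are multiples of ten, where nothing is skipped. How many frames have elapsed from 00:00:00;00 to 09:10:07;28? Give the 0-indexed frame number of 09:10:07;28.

Complete 10-minute blocks: 55, each 17982 frames → 989010.
Remaining 0 whole minutes in the current block: 0 frames.
Within the current minute: 7 × 30 + 28 = 238. Total = 989010 + 0 + 238 = 989248.

989248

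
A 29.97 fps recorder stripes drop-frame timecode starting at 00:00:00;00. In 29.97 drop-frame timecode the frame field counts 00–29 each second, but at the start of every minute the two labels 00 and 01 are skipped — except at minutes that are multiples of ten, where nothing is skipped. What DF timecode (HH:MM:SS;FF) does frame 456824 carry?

Each 10-minute DF block holds 10 × 60 × 30 − 9 × 2 = 17982 frames. 456824 ÷ 17982 → 25 full blocks, remainder 7274.
Within the partial block the first minute is 1800 frames and each further minute 1798, so 4 further minute boundaries passed. Total skipped labels = 18 × 25 + 2 × 4 = 458.
Non-drop label index = 456824 + 458 = 457282; at 30 labels/s that is 04:14:02:22, i.e. DF 04:14:02;22.

04:14:02;22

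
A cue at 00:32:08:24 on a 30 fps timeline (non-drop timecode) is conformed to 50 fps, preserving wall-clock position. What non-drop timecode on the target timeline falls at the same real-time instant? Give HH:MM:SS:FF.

Source frame index: (0×3600 + 32×60 + 8) × 30 + 24 = 57864.
Real time: 57864 / (30) = 9644/5 s.
Target frame: (9644/5) × (50) = 96440.
At 50 labels/s: frame 96440 → 00:32:08:40.

00:32:08:40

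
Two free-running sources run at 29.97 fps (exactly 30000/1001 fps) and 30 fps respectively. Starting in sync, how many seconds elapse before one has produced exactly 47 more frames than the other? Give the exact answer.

The gap grows by |30 − 30000/1001| = 30/1001 frames per second.
Time for a 47-frame gap: 47 ÷ (30/1001) = 47047/30 s.

47047/30 seconds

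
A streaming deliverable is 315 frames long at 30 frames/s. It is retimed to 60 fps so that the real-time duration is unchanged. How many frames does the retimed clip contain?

630 frames

Target frames = source frames × (target rate / source rate) = 315 × (60)/(30) = 315 × 2 = 630.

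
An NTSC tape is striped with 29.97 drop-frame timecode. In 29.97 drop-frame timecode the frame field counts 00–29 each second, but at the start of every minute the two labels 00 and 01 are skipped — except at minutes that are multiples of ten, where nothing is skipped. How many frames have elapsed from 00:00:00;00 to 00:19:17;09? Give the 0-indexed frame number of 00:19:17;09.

As if non-drop at 30 labels/s: (0 × 3600 + 19 × 60 + 17) × 30 + 9 = 34719.
Minute boundaries passed: 19; those not divisible by 10: 19 − 1 = 18; dropped labels = 2 × 18 = 36.
Actual frame index = 34719 − 36 = 34683.

34683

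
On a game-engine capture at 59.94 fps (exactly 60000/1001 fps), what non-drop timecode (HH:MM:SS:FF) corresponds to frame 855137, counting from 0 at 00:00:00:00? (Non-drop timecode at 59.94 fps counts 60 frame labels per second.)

855137 ÷ 60 = 14252 full seconds, remainder 17 frames.
14252 s = 3 h 57 min 32 s.
Timecode: 03:57:32:17.

03:57:32:17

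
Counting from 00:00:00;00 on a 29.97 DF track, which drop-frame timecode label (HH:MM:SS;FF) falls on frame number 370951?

03:26:17;13

Each 10-minute DF block holds 10 × 60 × 30 − 9 × 2 = 17982 frames. 370951 ÷ 17982 → 20 full blocks, remainder 11311.
Within the partial block the first minute is 1800 frames and each further minute 1798, so 6 further minute boundaries passed. Total skipped labels = 18 × 20 + 2 × 6 = 372.
Non-drop label index = 370951 + 372 = 371323; at 30 labels/s that is 03:26:17:13, i.e. DF 03:26:17;13.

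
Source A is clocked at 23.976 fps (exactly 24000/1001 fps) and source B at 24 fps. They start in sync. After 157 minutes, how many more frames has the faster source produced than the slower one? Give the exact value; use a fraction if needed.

226080/1001 frames

157 min = 9420 s.
A emits 24000/1001 × 9420 = 226080000/1001 frames; B emits 24 × 9420 = 226080.
Difference = 226080/1001 frames (≈ 225.8541); B is ahead of A.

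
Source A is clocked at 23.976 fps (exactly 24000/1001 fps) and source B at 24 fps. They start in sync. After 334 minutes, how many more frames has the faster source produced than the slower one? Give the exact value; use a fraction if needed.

480960/1001 frames

334 min = 20040 s.
A emits 24000/1001 × 20040 = 480960000/1001 frames; B emits 24 × 20040 = 480960.
Difference = 480960/1001 frames (≈ 480.4795); B is ahead of A.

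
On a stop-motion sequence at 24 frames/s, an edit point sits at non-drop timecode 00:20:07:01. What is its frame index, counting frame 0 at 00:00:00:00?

frame 28969

Total seconds to the label: (0 × 3600 + 20 × 60 + 7) = 1207.
Frame index = 1207 × 24 + 1 = 28969.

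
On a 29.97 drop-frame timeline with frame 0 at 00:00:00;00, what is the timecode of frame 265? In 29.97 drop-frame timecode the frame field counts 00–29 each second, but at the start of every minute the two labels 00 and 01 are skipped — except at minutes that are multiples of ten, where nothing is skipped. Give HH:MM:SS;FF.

00:00:08;25

Each 10-minute DF block holds 10 × 60 × 30 − 9 × 2 = 17982 frames. 265 ÷ 17982 → 0 full blocks, remainder 265.
Within the partial block the first minute is 1800 frames and each further minute 1798, so 0 further minute boundaries passed. Total skipped labels = 18 × 0 + 2 × 0 = 0.
Non-drop label index = 265 + 0 = 265; at 30 labels/s that is 00:00:08:25, i.e. DF 00:00:08;25.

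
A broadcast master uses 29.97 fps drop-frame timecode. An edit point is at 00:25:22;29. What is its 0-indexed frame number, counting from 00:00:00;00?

45643

As if non-drop at 30 labels/s: (0 × 3600 + 25 × 60 + 22) × 30 + 29 = 45689.
Minute boundaries passed: 25; those not divisible by 10: 25 − 2 = 23; dropped labels = 2 × 23 = 46.
Actual frame index = 45689 − 46 = 45643.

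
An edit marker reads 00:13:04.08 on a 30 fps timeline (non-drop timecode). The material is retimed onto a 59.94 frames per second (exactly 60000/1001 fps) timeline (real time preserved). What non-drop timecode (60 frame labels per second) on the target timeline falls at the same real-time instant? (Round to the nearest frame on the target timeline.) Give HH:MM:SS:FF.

Source frame index: (0×3600 + 13×60 + 4) × 30 + 8 = 23528.
Real time: 23528 / (30) = 11764/15 s.
Target frame: (11764/15) × (60000/1001) = 47056000/1001 ≈ 47008.991 → 47009.
At 60 labels/s: frame 47009 → 00:13:03:29.

00:13:03:29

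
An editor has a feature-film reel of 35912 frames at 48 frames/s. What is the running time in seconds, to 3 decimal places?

748.167 seconds

Running time = 35912 × 1/48 = 4489/6 s ≈ 748.167 s.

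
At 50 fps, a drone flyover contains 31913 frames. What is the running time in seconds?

Running time = 31913 / (50) = 638.26 s.

638.26 seconds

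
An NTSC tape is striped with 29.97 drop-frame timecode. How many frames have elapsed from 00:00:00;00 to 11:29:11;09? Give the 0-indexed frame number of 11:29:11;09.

As if non-drop at 30 labels/s: (11 × 3600 + 29 × 60 + 11) × 30 + 9 = 1240539.
Minute boundaries passed: 689; those not divisible by 10: 689 − 68 = 621; dropped labels = 2 × 621 = 1242.
Actual frame index = 1240539 − 1242 = 1239297.

1239297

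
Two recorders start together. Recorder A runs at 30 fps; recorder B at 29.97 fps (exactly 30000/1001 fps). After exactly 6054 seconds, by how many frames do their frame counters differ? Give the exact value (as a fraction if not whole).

A emits 30 × 6054 = 181620 frames; B emits 30000/1001 × 6054 = 181620000/1001.
Difference = 181620/1001 frames (≈ 181.4386); B is behind A.

181620/1001 frames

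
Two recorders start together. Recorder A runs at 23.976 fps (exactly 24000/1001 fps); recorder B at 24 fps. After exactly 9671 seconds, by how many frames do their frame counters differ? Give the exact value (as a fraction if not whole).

A emits 24000/1001 × 9671 = 232104000/1001 frames; B emits 24 × 9671 = 232104.
Difference = 232104/1001 frames (≈ 231.8721); B is ahead of A.

232104/1001 frames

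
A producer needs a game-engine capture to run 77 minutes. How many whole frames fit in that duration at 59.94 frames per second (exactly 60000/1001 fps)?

77 min = 4620 s.
Frames = 4620 × 60000/1001 = 3600000/13 ≈ 276923.0769.
Complete frames: 276923.

276923 frames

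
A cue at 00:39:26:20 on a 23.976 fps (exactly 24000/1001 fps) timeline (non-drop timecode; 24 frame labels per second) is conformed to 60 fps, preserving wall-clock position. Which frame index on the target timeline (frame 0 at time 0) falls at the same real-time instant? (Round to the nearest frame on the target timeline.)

frame 142152

Source frame index: (0×3600 + 39×60 + 26) × 24 + 20 = 56804.
Real time: 56804 / (24000/1001) = 14215201/6000 s.
Target frame: (14215201/6000) × (60) = 14215201/100 ≈ 142152.010 → 142152.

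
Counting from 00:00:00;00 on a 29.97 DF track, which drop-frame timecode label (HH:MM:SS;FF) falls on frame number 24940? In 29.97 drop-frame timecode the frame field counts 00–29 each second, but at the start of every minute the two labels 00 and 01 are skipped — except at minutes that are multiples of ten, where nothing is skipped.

00:13:52;04

Each 10-minute DF block holds 10 × 60 × 30 − 9 × 2 = 17982 frames. 24940 ÷ 17982 → 1 full block, remainder 6958.
Within the partial block the first minute is 1800 frames and each further minute 1798, so 3 further minute boundaries passed. Total skipped labels = 18 × 1 + 2 × 3 = 24.
Non-drop label index = 24940 + 24 = 24964; at 30 labels/s that is 00:13:52:04, i.e. DF 00:13:52;04.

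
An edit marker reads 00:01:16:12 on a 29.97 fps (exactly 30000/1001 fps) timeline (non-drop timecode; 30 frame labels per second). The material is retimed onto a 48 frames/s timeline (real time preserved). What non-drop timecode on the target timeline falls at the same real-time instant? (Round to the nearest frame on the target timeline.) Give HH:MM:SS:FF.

00:01:16:23

Source frame index: (0×3600 + 1×60 + 16) × 30 + 12 = 2292.
Real time: 2292 / (30000/1001) = 191191/2500 s.
Target frame: (191191/2500) × (48) = 2294292/625 ≈ 3670.867 → 3671.
At 48 labels/s: frame 3671 → 00:01:16:23.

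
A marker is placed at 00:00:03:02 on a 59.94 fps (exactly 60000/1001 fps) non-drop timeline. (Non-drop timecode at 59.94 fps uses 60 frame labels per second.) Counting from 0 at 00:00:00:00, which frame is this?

Total seconds to the label: (0 × 3600 + 0 × 60 + 3) = 3.
Frame index = 3 × 60 + 2 = 182.

182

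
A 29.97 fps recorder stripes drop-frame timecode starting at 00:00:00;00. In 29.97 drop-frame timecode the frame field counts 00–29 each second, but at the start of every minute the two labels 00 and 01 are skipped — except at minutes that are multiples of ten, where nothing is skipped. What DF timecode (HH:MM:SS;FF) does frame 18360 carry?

Ten DF minutes hold 17982 frames, so frame 18360 lies in block 1 (frames 17982–35963) with 378 frames into that block.
The block's first minute is 1800 frames and the rest 1798 each; 378 frames reaches minute 0, so 1 × 18 + 0 × 2 = 18 labels have been skipped so far.
Adding those back, label number 18360 + 18 = 18378 at 30 labels/s is 612 s + 18 f = 0 h 10 min 12 s frame 18, i.e. 00:10:12;18.

00:10:12;18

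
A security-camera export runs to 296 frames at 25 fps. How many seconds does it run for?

11.84 seconds

Running time = 296 / (25) = 11.84 s.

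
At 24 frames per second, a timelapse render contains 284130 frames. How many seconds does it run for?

Running time = 284130 / (24) = 11838.75 s.

11838.75 seconds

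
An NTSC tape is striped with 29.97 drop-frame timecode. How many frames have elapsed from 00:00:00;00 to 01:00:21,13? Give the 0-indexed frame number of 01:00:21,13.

Complete 10-minute blocks: 6, each 17982 frames → 107892.
Remaining 0 whole minutes in the current block: 0 frames.
Within the current minute: 21 × 30 + 13 = 643. Total = 107892 + 0 + 643 = 108535.

108535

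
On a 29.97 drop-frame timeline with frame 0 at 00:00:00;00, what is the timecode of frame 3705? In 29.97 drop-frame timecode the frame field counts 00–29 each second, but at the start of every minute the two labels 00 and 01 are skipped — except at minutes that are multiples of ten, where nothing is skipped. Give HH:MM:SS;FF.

Each 10-minute DF block holds 10 × 60 × 30 − 9 × 2 = 17982 frames. 3705 ÷ 17982 → 0 full blocks, remainder 3705.
Within the partial block the first minute is 1800 frames and each further minute 1798, so 2 further minute boundaries passed. Total skipped labels = 18 × 0 + 2 × 2 = 4.
Non-drop label index = 3705 + 4 = 3709; at 30 labels/s that is 00:02:03:19, i.e. DF 00:02:03;19.

00:02:03;19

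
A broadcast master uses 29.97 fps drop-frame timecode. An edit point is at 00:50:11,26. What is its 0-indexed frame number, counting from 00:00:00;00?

90266

Complete 10-minute blocks: 5, each 17982 frames → 89910.
Remaining 0 whole minutes in the current block: 0 frames.
Within the current minute: 11 × 30 + 26 = 356. Total = 89910 + 0 + 356 = 90266.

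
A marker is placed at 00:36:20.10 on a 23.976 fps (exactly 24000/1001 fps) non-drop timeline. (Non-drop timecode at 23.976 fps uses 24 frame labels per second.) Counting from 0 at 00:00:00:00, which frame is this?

Total seconds to the label: (0 × 3600 + 36 × 60 + 20) = 2180.
Frame index = 2180 × 24 + 10 = 52330.

frame 52330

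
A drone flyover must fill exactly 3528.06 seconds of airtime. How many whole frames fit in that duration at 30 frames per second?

Frames = 3528.06 × 30 = 529209/5 ≈ 105841.8000.
Complete frames: 105841.

105841 frames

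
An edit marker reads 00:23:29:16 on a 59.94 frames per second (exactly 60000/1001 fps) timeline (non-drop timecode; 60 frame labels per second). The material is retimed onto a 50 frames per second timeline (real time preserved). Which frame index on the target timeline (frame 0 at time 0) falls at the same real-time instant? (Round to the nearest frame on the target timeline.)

frame 70534

Source frame index: (0×3600 + 23×60 + 29) × 60 + 16 = 84556.
Real time: 84556 / (60000/1001) = 21160139/15000 s.
Target frame: (21160139/15000) × (50) = 21160139/300 ≈ 70533.797 → 70534.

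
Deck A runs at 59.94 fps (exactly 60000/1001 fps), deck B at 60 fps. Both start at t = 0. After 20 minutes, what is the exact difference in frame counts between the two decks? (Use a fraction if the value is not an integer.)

72000/1001 frames

20 min = 1200 s.
A emits 60000/1001 × 1200 = 72000000/1001 frames; B emits 60 × 1200 = 72000.
Difference = 72000/1001 frames (≈ 71.9281); B is ahead of A.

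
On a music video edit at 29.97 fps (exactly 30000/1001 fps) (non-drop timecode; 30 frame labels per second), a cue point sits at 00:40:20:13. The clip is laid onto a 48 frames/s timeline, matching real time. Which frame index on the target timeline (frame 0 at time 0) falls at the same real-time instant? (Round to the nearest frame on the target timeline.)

frame 116297

Source frame index: (0×3600 + 40×60 + 20) × 30 + 13 = 72613.
Real time: 72613 / (30000/1001) = 72685613/30000 s.
Target frame: (72685613/30000) × (48) = 72685613/625 ≈ 116296.981 → 116297.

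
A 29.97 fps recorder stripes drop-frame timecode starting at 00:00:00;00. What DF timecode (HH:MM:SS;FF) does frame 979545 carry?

Ten DF minutes hold 17982 frames, so frame 979545 lies in block 54 (frames 971028–989009) with 8517 frames into that block.
The block's first minute is 1800 frames and the rest 1798 each; 8517 frames reaches minute 4, so 54 × 18 + 4 × 2 = 980 labels have been skipped so far.
Adding those back, label number 979545 + 980 = 980525 at 30 labels/s is 32684 s + 5 f = 9 h 4 min 44 s frame 5, i.e. 09:04:44;05.

09:04:44;05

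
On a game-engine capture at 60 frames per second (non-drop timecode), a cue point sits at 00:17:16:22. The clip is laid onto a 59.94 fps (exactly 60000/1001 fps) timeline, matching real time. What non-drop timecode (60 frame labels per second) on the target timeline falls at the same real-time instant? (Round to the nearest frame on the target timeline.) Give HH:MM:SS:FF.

00:17:15:20

Source frame index: (0×3600 + 17×60 + 16) × 60 + 22 = 62182.
Real time: 62182 / (60) = 31091/30 s.
Target frame: (31091/30) × (60000/1001) = 62182000/1001 ≈ 62119.880 → 62120.
At 60 labels/s: frame 62120 → 00:17:15:20.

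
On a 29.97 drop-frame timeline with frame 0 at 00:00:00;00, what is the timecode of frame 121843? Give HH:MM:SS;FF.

Each 10-minute DF block holds 10 × 60 × 30 − 9 × 2 = 17982 frames. 121843 ÷ 17982 → 6 full blocks, remainder 13951.
Within the partial block the first minute is 1800 frames and each further minute 1798, so 7 further minute boundaries passed. Total skipped labels = 18 × 6 + 2 × 7 = 122.
Non-drop label index = 121843 + 122 = 121965; at 30 labels/s that is 01:07:45:15, i.e. DF 01:07:45;15.

01:07:45;15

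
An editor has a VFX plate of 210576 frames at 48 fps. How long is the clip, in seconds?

4387 seconds

Running time = 210576 / (48) = 4387 s.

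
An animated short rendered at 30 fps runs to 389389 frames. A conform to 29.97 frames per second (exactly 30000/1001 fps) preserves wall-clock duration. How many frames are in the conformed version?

Target frames = source frames × (target rate / source rate) = 389389 × (30000/1001)/(30) = 389389 × 1000/1001 = 389000.

389000 frames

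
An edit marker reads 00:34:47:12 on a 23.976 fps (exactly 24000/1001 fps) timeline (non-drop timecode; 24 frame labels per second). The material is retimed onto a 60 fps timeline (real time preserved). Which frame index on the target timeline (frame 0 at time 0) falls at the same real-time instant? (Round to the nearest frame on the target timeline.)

Source frame index: (0×3600 + 34×60 + 47) × 24 + 12 = 50100.
Real time: 50100 / (24000/1001) = 167167/80 s.
Target frame: (167167/80) × (60) = 501501/4 ≈ 125375.250 → 125375.

frame 125375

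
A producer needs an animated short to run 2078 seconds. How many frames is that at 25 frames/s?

Frames = 2078 × 25 = 51950.

51950 frames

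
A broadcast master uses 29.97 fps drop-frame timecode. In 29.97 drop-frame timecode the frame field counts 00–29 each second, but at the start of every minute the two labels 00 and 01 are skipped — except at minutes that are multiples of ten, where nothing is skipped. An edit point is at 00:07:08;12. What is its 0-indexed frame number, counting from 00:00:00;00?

12838

Complete 10-minute blocks: 0, each 17982 frames → 0.
Remaining 7 whole minutes in the current block: 1800 + 6 × 1798 = 12588 frames.
Within the current minute: 8 × 30 + 12 − 2 = 250 (labels ;00/;01 skipped at this minute). Total = 0 + 12588 + 250 = 12838.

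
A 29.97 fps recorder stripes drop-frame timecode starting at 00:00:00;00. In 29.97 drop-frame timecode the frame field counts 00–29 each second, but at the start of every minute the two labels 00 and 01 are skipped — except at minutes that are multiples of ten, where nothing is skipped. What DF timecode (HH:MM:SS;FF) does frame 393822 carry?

Ten DF minutes hold 17982 frames, so frame 393822 lies in block 21 (frames 377622–395603) with 16200 frames into that block.
The block's first minute is 1800 frames and the rest 1798 each; 16200 frames reaches minute 9, so 21 × 18 + 9 × 2 = 396 labels have been skipped so far.
Adding those back, label number 393822 + 396 = 394218 at 30 labels/s is 13140 s + 18 f = 3 h 39 min 0 s frame 18, i.e. 03:39:00;18.

03:39:00;18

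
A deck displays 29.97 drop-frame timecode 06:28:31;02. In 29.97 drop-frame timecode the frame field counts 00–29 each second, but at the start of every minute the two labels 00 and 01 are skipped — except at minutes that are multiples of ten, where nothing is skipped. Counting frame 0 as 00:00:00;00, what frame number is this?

698632

Complete 10-minute blocks: 38, each 17982 frames → 683316.
Remaining 8 whole minutes in the current block: 1800 + 7 × 1798 = 14386 frames.
Within the current minute: 31 × 30 + 2 − 2 = 930 (labels ;00/;01 skipped at this minute). Total = 683316 + 14386 + 930 = 698632.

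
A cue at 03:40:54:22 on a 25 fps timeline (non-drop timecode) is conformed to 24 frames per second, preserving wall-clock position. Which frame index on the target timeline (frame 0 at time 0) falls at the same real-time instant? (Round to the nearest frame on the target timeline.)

Source frame index: (3×3600 + 40×60 + 54) × 25 + 22 = 331372.
Real time: 331372 / (25) = 331372/25 s.
Target frame: (331372/25) × (24) = 7952928/25 ≈ 318117.120 → 318117.

frame 318117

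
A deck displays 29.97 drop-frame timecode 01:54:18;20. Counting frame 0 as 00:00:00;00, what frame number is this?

Complete 10-minute blocks: 11, each 17982 frames → 197802.
Remaining 4 whole minutes in the current block: 1800 + 3 × 1798 = 7194 frames.
Within the current minute: 18 × 30 + 20 − 2 = 558 (labels ;00/;01 skipped at this minute). Total = 197802 + 7194 + 558 = 205554.

205554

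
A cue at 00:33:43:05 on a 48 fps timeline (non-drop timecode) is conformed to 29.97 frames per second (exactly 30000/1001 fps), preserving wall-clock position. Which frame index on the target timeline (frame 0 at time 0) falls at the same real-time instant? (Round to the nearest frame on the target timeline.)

frame 60632

Source frame index: (0×3600 + 33×60 + 43) × 48 + 5 = 97109.
Real time: 97109 / (48) = 97109/48 s.
Target frame: (97109/48) × (30000/1001) = 60693125/1001 ≈ 60632.493 → 60632.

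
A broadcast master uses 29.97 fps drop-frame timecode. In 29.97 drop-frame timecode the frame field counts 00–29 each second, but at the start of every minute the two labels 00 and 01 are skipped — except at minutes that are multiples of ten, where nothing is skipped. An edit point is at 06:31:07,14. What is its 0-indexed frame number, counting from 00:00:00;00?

703320

As if non-drop at 30 labels/s: (6 × 3600 + 31 × 60 + 7) × 30 + 14 = 704024.
Minute boundaries passed: 391; those not divisible by 10: 391 − 39 = 352; dropped labels = 2 × 352 = 704.
Actual frame index = 704024 − 704 = 703320.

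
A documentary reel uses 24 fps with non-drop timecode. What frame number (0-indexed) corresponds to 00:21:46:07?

Total seconds to the label: (0 × 3600 + 21 × 60 + 46) = 1306.
Frame index = 1306 × 24 + 7 = 31351.

frame 31351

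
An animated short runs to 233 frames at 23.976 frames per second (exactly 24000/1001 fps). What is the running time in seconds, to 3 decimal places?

9.718 seconds

Running time = 233 × 1001/24000 = 233233/24000 s ≈ 9.718 s.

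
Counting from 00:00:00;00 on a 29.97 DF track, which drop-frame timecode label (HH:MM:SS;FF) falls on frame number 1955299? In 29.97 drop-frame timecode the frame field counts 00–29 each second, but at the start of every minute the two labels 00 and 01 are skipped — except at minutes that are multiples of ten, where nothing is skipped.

Ten DF minutes hold 17982 frames, so frame 1955299 lies in block 108 (frames 1942056–1960037) with 13243 frames into that block.
The block's first minute is 1800 frames and the rest 1798 each; 13243 frames reaches minute 7, so 108 × 18 + 7 × 2 = 1958 labels have been skipped so far.
Adding those back, label number 1955299 + 1958 = 1957257 at 30 labels/s is 65241 s + 27 f = 18 h 7 min 21 s frame 27, i.e. 18:07:21;27.

18:07:21;27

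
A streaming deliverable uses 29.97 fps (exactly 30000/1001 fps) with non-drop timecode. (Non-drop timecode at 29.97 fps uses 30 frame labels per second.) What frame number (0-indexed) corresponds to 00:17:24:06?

frame 31326

Total seconds to the label: (0 × 3600 + 17 × 60 + 24) = 1044.
Frame index = 1044 × 30 + 6 = 31326.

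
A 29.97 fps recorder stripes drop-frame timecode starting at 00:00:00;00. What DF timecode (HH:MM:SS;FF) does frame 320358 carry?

02:58:09;10

Ten DF minutes hold 17982 frames, so frame 320358 lies in block 17 (frames 305694–323675) with 14664 frames into that block.
The block's first minute is 1800 frames and the rest 1798 each; 14664 frames reaches minute 8, so 17 × 18 + 8 × 2 = 322 labels have been skipped so far.
Adding those back, label number 320358 + 322 = 320680 at 30 labels/s is 10689 s + 10 f = 2 h 58 min 9 s frame 10, i.e. 02:58:09;10.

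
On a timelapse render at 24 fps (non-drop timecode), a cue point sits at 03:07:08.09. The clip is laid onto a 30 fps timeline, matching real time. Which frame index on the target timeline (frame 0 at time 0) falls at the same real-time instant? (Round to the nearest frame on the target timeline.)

frame 336851

Source frame index: (3×3600 + 7×60 + 8) × 24 + 9 = 269481.
Real time: 269481 / (24) = 89827/8 s.
Target frame: (89827/8) × (30) = 1347405/4 ≈ 336851.250 → 336851.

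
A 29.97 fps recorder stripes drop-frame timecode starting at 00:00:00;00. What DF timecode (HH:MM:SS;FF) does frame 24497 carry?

Each 10-minute DF block holds 10 × 60 × 30 − 9 × 2 = 17982 frames. 24497 ÷ 17982 → 1 full block, remainder 6515.
Within the partial block the first minute is 1800 frames and each further minute 1798, so 3 further minute boundaries passed. Total skipped labels = 18 × 1 + 2 × 3 = 24.
Non-drop label index = 24497 + 24 = 24521; at 30 labels/s that is 00:13:37:11, i.e. DF 00:13:37;11.

00:13:37;11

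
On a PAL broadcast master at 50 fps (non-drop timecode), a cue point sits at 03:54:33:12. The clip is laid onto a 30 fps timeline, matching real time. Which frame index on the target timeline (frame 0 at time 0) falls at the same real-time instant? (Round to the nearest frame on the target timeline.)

Source frame index: (3×3600 + 54×60 + 33) × 50 + 12 = 703662.
Real time: 703662 / (50) = 351831/25 s.
Target frame: (351831/25) × (30) = 2110986/5 ≈ 422197.200 → 422197.

frame 422197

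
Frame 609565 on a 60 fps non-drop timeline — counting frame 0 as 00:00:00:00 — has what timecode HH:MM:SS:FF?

609565 ÷ 60 = 10159 full seconds, remainder 25 frames.
10159 s = 2 h 49 min 19 s.
Timecode: 02:49:19:25.

02:49:19:25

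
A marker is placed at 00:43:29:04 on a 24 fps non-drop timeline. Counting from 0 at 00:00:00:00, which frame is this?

62620

Total seconds to the label: (0 × 3600 + 43 × 60 + 29) = 2609.
Frame index = 2609 × 24 + 4 = 62620.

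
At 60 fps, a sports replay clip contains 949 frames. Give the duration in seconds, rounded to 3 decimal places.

15.817 seconds

Running time = 949 × 1/60 = 949/60 s ≈ 15.817 s.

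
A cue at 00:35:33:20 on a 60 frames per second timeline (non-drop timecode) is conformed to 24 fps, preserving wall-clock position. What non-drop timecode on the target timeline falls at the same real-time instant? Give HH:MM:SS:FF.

00:35:33:08

Source frame index: (0×3600 + 35×60 + 33) × 60 + 20 = 128000.
Real time: 128000 / (60) = 6400/3 s.
Target frame: (6400/3) × (24) = 51200.
At 24 labels/s: frame 51200 → 00:35:33:08.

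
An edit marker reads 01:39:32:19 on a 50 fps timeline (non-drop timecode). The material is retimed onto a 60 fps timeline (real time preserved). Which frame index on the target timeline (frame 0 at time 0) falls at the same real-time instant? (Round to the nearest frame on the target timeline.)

frame 358343

Source frame index: (1×3600 + 39×60 + 32) × 50 + 19 = 298619.
Real time: 298619 / (50) = 298619/50 s.
Target frame: (298619/50) × (60) = 1791714/5 ≈ 358342.800 → 358343.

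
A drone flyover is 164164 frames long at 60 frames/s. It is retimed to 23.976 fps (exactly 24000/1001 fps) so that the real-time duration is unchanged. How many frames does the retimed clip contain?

Target frames = source frames × (target rate / source rate) = 164164 × (24000/1001)/(60) = 164164 × 400/1001 = 65600.

65600 frames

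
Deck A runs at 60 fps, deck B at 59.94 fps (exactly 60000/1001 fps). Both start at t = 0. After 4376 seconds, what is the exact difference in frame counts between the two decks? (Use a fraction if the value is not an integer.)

262560/1001 frames

A emits 60 × 4376 = 262560 frames; B emits 60000/1001 × 4376 = 262560000/1001.
Difference = 262560/1001 frames (≈ 262.2977); B is behind A.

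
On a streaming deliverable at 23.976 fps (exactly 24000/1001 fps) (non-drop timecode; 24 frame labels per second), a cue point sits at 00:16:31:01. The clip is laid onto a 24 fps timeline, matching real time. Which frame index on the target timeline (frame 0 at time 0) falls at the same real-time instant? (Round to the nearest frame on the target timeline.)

Source frame index: (0×3600 + 16×60 + 31) × 24 + 1 = 23785.
Real time: 23785 / (24000/1001) = 4761757/4800 s.
Target frame: (4761757/4800) × (24) = 4761757/200 ≈ 23808.785 → 23809.

frame 23809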